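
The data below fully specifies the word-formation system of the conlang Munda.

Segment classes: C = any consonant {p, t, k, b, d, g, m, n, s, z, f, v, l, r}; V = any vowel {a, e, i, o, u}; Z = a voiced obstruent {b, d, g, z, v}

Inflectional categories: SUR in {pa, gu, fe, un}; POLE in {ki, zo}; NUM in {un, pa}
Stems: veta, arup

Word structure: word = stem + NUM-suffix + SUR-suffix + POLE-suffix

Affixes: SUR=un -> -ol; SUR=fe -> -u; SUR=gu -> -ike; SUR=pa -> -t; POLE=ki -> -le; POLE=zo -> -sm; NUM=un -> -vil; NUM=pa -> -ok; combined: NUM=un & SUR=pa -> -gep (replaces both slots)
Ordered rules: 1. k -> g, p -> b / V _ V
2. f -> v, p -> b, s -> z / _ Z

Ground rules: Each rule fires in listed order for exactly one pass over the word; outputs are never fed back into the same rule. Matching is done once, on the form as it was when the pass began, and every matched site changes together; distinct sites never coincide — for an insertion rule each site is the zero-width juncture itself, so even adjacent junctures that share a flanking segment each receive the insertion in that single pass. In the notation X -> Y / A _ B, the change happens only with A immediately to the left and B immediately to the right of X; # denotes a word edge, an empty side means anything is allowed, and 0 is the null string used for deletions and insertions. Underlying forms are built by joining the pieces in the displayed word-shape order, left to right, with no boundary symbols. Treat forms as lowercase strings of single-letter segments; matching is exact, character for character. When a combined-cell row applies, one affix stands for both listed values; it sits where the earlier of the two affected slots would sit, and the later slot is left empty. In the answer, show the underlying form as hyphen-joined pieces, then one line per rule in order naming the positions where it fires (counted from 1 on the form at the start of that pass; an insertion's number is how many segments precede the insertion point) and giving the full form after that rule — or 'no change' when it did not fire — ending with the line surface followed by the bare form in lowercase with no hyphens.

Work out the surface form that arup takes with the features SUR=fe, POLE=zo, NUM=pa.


underlying: arup-ok-u-sm
1. k -> g, p -> b / V _ V: fires at position(s) 4, 6: arubogusm
2. f -> v, p -> b, s -> z / _ Z: no change
surface: arubogusm


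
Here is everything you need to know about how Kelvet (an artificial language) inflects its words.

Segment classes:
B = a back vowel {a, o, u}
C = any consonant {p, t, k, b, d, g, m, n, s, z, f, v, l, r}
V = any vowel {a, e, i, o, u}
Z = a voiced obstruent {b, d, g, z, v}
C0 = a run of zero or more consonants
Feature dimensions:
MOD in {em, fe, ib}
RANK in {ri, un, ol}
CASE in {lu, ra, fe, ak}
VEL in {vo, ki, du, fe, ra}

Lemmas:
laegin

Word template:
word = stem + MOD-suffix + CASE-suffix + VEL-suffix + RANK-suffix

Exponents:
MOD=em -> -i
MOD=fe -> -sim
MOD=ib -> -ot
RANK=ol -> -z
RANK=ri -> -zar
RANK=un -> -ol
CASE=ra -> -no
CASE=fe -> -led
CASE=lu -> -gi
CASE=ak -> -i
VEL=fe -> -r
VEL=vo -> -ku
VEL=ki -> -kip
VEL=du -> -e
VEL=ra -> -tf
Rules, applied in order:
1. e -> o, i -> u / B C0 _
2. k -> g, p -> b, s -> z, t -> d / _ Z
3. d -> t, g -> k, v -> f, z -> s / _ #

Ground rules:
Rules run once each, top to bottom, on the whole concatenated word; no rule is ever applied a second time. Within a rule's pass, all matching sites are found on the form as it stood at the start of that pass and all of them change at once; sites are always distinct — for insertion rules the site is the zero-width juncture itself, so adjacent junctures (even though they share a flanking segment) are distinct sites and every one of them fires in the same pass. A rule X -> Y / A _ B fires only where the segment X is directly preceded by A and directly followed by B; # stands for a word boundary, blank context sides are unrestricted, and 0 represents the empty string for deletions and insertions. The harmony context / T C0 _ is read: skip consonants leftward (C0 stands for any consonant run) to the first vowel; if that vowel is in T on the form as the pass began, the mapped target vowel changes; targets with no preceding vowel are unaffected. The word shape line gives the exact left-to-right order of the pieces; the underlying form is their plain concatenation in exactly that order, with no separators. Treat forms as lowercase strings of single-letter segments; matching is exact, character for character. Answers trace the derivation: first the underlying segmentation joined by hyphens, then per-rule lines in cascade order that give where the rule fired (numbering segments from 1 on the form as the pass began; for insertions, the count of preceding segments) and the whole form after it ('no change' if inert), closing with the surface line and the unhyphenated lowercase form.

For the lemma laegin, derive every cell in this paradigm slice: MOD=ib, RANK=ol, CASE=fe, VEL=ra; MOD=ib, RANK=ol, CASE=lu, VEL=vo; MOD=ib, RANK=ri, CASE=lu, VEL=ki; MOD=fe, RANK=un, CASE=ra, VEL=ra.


cell MOD=ib, RANK=ol, CASE=fe, VEL=ra:
underlying: laegin-ot-led-tf-z
1. e -> o, i -> u / B C0 _: fires at position(s) 3, 10: laoginotlodtfz
2. k -> g, p -> b, s -> z, t -> d / _ Z: no change
3. d -> t, g -> k, v -> f, z -> s / _ #: fires at position(s) 14: laoginotlodtfs
surface: laoginotlodtfs

cell MOD=ib, RANK=ol, CASE=lu, VEL=vo:
underlying: laegin-ot-gi-ku-z
1. e -> o, i -> u / B C0 _: fires at position(s) 3, 10: laoginotgukuz
2. k -> g, p -> b, s -> z, t -> d / _ Z: fires at position(s) 8: laoginodgukuz
3. d -> t, g -> k, v -> f, z -> s / _ #: fires at position(s) 13: laoginodgukus
surface: laoginodgukus

cell MOD=ib, RANK=ri, CASE=lu, VEL=ki:
underlying: laegin-ot-gi-kip-zar
1. e -> o, i -> u / B C0 _: fires at position(s) 3, 10: laoginotgukipzar
2. k -> g, p -> b, s -> z, t -> d / _ Z: fires at position(s) 8, 13: laoginodgukibzar
3. d -> t, g -> k, v -> f, z -> s / _ #: no change
surface: laoginodgukibzar

cell MOD=fe, RANK=un, CASE=ra, VEL=ra:
underlying: laegin-sim-no-tf-ol
1. e -> o, i -> u / B C0 _: fires at position(s) 3: laoginsimnotfol
2. k -> g, p -> b, s -> z, t -> d / _ Z: no change
3. d -> t, g -> k, v -> f, z -> s / _ #: no change
surface: laoginsimnotfol


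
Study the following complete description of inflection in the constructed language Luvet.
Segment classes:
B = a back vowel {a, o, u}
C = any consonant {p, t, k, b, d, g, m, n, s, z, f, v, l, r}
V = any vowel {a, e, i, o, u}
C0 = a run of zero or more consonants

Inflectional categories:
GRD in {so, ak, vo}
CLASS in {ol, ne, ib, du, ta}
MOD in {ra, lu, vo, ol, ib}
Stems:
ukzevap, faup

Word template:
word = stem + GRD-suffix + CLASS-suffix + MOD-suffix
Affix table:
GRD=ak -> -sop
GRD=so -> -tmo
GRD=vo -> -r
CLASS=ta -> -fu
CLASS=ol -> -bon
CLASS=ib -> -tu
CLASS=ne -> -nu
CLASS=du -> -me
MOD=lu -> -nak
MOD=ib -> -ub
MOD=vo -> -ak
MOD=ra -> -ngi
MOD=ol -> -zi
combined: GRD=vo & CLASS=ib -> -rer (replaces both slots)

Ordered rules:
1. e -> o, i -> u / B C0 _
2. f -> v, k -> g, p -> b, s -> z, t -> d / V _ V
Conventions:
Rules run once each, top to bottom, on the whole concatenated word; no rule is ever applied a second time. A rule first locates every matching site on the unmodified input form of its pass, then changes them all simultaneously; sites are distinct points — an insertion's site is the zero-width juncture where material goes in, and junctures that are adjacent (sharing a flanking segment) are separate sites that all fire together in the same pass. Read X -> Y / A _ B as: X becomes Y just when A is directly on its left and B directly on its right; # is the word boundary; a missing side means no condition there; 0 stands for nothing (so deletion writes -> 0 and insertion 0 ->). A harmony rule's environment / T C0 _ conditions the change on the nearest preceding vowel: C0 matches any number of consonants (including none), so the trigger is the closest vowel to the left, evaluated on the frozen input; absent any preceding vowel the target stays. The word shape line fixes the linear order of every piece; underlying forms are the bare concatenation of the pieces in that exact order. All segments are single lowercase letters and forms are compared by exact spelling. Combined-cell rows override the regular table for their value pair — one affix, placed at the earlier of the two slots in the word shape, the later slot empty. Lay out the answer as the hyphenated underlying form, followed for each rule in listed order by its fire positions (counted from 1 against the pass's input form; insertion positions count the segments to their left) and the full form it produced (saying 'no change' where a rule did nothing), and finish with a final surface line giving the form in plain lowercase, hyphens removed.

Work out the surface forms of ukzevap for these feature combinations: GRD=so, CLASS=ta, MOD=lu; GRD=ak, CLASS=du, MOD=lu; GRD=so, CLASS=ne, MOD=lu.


cell GRD=so, CLASS=ta, MOD=lu:
underlying: ukzevap-tmo-fu-nak
1. e -> o, i -> u / B C0 _: fires at position(s) 4: ukzovaptmofunak
2. f -> v, k -> g, p -> b, s -> z, t -> d / V _ V: fires at position(s) 11: ukzovaptmovunak
surface: ukzovaptmovunak

cell GRD=ak, CLASS=du, MOD=lu:
underlying: ukzevap-sop-me-nak
1. e -> o, i -> u / B C0 _: fires at position(s) 4, 12: ukzovapsopmonak
2. f -> v, k -> g, p -> b, s -> z, t -> d / V _ V: no change
surface: ukzovapsopmonak

cell GRD=so, CLASS=ne, MOD=lu:
underlying: ukzevap-tmo-nu-nak
1. e -> o, i -> u / B C0 _: fires at position(s) 4: ukzovaptmonunak
2. f -> v, k -> g, p -> b, s -> z, t -> d / V _ V: no change
surface: ukzovaptmonunak


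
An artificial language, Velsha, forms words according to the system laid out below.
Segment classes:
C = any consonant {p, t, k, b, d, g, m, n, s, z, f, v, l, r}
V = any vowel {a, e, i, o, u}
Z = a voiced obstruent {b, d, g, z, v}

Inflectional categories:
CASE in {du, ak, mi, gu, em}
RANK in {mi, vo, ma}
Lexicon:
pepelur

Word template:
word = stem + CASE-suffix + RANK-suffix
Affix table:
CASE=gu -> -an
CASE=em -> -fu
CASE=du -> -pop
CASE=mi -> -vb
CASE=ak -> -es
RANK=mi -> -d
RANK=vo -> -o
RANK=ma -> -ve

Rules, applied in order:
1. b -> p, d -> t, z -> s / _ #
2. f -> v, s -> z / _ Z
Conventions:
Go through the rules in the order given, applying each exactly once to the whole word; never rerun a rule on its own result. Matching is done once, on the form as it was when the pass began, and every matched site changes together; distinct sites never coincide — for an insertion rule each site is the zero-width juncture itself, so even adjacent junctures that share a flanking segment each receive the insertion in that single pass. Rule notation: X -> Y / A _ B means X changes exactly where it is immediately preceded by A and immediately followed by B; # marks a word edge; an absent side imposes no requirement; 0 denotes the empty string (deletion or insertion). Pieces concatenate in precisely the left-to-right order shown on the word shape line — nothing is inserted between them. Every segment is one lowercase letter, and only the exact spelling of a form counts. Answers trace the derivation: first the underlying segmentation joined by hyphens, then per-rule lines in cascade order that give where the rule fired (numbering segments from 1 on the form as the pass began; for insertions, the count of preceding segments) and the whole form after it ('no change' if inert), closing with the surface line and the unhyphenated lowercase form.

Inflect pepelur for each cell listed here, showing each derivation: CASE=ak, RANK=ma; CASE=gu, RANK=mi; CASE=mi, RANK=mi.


cell CASE=ak, RANK=ma:
underlying: pepelur-es-ve
1. b -> p, d -> t, z -> s / _ #: no change
2. f -> v, s -> z / _ Z: fires at position(s) 9: pepelurezve
surface: pepelurezve

cell CASE=gu, RANK=mi:
underlying: pepelur-an-d
1. b -> p, d -> t, z -> s / _ #: fires at position(s) 10: pepelurant
2. f -> v, s -> z / _ Z: no change
surface: pepelurant

cell CASE=mi, RANK=mi:
underlying: pepelur-vb-d
1. b -> p, d -> t, z -> s / _ #: fires at position(s) 10: pepelurvbt
2. f -> v, s -> z / _ Z: no change
surface: pepelurvbt


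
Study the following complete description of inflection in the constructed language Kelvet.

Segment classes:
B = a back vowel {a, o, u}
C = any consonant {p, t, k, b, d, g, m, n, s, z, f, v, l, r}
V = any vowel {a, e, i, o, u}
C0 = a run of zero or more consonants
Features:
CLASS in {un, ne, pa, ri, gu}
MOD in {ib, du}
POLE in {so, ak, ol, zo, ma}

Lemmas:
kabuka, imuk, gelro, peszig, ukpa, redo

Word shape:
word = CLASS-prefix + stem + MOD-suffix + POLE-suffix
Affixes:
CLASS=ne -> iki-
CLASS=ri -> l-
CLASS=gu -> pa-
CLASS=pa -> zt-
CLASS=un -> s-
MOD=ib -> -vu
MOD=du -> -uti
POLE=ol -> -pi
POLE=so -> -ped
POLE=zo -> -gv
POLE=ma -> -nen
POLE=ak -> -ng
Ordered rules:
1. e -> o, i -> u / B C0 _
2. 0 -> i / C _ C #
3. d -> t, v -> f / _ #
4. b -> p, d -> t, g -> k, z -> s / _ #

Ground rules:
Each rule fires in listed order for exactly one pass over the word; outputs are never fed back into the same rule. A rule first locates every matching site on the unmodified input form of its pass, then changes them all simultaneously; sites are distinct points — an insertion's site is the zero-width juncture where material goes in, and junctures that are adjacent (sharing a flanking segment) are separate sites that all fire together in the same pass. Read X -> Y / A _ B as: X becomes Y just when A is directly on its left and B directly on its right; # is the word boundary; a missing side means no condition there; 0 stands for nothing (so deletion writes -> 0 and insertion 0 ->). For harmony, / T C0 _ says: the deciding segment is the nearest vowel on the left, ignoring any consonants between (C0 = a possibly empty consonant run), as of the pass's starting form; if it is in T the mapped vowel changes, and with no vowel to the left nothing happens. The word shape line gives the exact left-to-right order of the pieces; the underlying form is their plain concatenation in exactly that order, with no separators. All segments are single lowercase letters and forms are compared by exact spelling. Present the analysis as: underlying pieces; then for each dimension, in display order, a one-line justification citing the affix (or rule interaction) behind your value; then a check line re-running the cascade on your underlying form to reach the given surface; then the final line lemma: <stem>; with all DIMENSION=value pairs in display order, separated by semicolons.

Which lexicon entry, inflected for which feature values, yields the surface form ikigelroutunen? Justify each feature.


underlying: iki-gelro-uti-nen
CLASS=ne - signalled by the affix iki-
MOD=du - signalled by the affix -uti
POLE=ma - signalled by the affix -nen
check: ikigelroutinen -> ikigelroutunen -> ikigelroutunen -> ikigelroutunen -> ikigelroutunen
lemma: gelro; CLASS=ne; MOD=du; POLE=ma


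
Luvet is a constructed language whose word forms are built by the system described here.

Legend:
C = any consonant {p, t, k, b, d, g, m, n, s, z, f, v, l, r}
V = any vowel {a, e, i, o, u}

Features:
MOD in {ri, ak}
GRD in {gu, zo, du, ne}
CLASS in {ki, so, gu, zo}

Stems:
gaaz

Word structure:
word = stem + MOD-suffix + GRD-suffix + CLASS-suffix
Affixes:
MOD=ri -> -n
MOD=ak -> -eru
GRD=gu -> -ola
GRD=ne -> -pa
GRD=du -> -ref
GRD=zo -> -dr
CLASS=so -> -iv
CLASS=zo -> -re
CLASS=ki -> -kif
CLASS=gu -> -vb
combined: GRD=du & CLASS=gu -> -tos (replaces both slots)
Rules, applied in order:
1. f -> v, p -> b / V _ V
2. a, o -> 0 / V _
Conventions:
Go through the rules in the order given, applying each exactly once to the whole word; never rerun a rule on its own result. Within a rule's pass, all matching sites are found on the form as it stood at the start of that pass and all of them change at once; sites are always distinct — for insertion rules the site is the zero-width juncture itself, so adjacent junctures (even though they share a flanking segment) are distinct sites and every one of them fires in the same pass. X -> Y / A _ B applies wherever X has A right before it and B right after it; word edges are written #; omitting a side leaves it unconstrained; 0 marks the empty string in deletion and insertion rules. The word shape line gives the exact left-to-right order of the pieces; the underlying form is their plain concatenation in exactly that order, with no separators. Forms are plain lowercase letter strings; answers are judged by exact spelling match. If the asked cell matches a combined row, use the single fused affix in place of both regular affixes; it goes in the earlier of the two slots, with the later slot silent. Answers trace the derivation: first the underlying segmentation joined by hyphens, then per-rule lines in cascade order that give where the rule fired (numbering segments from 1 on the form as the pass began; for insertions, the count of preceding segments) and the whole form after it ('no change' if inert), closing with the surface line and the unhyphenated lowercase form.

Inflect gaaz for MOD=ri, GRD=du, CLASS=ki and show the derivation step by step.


underlying: gaaz-n-ref-kif
1. f -> v, p -> b / V _ V: no change
2. a, o -> 0 / V _: fires at position(s) 3: gaznrefkif
surface: gaznrefkif


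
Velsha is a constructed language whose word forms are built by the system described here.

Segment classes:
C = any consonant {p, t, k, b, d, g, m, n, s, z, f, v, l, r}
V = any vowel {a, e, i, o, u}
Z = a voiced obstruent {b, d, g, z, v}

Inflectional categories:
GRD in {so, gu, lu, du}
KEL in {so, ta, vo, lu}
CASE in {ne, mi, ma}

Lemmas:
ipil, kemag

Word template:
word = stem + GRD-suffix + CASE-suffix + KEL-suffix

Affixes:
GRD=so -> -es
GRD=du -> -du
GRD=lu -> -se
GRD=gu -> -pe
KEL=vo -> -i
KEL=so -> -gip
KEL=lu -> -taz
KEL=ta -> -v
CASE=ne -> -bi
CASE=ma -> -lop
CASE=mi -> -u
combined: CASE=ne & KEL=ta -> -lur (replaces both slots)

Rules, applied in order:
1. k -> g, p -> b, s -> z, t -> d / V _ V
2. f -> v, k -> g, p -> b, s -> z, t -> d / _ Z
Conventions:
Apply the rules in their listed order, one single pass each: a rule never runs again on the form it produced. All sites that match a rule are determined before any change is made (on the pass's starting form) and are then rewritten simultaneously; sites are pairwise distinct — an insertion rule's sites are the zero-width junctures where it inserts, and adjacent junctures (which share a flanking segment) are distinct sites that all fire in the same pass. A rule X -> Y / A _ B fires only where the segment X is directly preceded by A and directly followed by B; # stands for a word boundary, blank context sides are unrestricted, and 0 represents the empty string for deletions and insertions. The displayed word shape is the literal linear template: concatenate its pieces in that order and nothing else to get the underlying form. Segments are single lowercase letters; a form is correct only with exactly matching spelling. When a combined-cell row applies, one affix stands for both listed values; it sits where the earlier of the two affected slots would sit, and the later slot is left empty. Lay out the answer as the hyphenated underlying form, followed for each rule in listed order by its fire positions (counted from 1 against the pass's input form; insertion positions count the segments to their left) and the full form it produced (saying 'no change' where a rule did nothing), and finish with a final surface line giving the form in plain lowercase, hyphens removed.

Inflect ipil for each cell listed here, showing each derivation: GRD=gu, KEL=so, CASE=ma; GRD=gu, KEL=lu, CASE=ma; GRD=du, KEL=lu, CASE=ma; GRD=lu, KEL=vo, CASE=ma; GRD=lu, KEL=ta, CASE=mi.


cell GRD=gu, KEL=so, CASE=ma:
underlying: ipil-pe-lop-gip
1. k -> g, p -> b, s -> z, t -> d / V _ V: fires at position(s) 2: ibilpelopgip
2. f -> v, k -> g, p -> b, s -> z, t -> d / _ Z: fires at position(s) 9: ibilpelobgip
surface: ibilpelobgip

cell GRD=gu, KEL=lu, CASE=ma:
underlying: ipil-pe-lop-taz
1. k -> g, p -> b, s -> z, t -> d / V _ V: fires at position(s) 2: ibilpeloptaz
2. f -> v, k -> g, p -> b, s -> z, t -> d / _ Z: no change
surface: ibilpeloptaz

cell GRD=du, KEL=lu, CASE=ma:
underlying: ipil-du-lop-taz
1. k -> g, p -> b, s -> z, t -> d / V _ V: fires at position(s) 2: ibilduloptaz
2. f -> v, k -> g, p -> b, s -> z, t -> d / _ Z: no change
surface: ibilduloptaz

cell GRD=lu, KEL=vo, CASE=ma:
underlying: ipil-se-lop-i
1. k -> g, p -> b, s -> z, t -> d / V _ V: fires at position(s) 2, 9: ibilselobi
2. f -> v, k -> g, p -> b, s -> z, t -> d / _ Z: no change
surface: ibilselobi

cell GRD=lu, KEL=ta, CASE=mi:
underlying: ipil-se-u-v
1. k -> g, p -> b, s -> z, t -> d / V _ V: fires at position(s) 2: ibilseuv
2. f -> v, k -> g, p -> b, s -> z, t -> d / _ Z: no change
surface: ibilseuv


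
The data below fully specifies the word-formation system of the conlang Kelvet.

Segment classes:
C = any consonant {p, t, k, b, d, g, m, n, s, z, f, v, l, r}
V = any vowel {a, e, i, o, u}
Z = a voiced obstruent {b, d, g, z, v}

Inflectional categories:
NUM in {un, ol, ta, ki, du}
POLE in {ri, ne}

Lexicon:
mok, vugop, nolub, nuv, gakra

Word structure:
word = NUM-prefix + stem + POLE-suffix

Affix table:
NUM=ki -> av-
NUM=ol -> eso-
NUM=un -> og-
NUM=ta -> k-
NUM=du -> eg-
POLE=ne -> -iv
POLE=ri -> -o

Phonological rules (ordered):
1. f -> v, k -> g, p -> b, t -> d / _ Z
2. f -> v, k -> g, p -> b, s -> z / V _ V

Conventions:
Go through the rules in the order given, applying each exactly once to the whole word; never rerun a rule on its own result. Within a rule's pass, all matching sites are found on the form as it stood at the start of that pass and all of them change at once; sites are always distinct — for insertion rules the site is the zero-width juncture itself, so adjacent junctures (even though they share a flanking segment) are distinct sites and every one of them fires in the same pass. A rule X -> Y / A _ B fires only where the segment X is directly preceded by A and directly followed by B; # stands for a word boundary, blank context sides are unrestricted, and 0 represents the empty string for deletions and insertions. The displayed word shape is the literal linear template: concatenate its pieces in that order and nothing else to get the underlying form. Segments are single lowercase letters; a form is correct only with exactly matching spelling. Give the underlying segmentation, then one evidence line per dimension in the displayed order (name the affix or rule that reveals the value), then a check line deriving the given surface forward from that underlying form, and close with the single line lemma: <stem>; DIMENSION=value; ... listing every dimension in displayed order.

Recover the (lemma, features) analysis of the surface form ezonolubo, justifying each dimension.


underlying: eso-nolub-o
NUM=ol - signalled by the affix eso-
POLE=ri - signalled by the affix -o
check: esonolubo -> esonolubo -> ezonolubo
lemma: nolub; NUM=ol; POLE=ri


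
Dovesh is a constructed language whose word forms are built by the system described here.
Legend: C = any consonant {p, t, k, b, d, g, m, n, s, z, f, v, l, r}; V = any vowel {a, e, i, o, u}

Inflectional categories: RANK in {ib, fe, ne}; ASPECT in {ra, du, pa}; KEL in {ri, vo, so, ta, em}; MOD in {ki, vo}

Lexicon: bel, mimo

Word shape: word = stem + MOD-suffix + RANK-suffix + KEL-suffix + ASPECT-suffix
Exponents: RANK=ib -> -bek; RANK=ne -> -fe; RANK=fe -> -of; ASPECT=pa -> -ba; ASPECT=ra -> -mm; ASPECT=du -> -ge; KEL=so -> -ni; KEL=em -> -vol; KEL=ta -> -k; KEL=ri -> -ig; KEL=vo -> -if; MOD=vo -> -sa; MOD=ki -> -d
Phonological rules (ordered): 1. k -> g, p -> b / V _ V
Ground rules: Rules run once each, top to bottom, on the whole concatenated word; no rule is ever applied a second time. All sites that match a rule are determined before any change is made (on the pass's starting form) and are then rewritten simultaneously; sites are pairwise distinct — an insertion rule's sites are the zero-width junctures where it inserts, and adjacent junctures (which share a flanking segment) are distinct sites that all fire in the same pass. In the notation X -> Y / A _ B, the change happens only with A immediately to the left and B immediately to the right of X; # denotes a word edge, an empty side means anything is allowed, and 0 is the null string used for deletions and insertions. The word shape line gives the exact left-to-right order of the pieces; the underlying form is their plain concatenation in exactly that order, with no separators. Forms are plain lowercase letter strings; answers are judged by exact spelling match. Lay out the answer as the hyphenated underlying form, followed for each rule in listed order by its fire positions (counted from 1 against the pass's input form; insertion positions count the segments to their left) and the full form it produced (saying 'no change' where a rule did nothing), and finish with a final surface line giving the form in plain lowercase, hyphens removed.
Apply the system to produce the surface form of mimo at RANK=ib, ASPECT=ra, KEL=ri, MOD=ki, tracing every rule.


underlying: mimo-d-bek-ig-mm
1. k -> g, p -> b / V _ V: fires at position(s) 8: mimodbegigmm
surface: mimodbegigmm


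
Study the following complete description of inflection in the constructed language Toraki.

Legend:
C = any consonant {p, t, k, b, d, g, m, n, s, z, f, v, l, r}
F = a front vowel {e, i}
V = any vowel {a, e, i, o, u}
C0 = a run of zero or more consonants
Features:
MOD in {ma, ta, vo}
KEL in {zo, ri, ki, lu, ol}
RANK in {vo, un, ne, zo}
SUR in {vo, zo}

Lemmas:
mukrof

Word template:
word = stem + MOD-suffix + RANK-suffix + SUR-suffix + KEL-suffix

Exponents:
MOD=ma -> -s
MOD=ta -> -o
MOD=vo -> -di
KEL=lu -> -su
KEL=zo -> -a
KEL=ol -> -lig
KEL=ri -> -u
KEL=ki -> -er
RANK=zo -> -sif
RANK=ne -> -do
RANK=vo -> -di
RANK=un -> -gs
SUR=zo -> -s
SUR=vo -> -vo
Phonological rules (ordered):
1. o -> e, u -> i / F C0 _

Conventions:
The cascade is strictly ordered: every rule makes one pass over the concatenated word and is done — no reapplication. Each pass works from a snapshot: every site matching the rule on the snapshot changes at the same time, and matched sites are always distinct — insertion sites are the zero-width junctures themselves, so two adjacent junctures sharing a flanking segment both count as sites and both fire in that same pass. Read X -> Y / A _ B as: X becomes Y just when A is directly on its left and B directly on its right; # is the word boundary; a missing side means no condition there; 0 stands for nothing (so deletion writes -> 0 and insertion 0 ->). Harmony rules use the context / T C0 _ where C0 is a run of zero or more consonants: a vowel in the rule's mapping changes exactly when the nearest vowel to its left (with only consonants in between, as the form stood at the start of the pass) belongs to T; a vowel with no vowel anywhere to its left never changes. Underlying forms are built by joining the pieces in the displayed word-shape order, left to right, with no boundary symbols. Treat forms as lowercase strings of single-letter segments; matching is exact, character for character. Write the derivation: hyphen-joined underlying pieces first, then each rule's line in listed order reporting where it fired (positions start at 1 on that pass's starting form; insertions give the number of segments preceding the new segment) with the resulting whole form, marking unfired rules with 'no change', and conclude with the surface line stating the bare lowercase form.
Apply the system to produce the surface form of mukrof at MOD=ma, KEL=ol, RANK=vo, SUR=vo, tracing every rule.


underlying: mukrof-s-di-vo-lig
1. o -> e, u -> i / F C0 _: fires at position(s) 11: mukrofsdivelig
surface: mukrofsdivelig


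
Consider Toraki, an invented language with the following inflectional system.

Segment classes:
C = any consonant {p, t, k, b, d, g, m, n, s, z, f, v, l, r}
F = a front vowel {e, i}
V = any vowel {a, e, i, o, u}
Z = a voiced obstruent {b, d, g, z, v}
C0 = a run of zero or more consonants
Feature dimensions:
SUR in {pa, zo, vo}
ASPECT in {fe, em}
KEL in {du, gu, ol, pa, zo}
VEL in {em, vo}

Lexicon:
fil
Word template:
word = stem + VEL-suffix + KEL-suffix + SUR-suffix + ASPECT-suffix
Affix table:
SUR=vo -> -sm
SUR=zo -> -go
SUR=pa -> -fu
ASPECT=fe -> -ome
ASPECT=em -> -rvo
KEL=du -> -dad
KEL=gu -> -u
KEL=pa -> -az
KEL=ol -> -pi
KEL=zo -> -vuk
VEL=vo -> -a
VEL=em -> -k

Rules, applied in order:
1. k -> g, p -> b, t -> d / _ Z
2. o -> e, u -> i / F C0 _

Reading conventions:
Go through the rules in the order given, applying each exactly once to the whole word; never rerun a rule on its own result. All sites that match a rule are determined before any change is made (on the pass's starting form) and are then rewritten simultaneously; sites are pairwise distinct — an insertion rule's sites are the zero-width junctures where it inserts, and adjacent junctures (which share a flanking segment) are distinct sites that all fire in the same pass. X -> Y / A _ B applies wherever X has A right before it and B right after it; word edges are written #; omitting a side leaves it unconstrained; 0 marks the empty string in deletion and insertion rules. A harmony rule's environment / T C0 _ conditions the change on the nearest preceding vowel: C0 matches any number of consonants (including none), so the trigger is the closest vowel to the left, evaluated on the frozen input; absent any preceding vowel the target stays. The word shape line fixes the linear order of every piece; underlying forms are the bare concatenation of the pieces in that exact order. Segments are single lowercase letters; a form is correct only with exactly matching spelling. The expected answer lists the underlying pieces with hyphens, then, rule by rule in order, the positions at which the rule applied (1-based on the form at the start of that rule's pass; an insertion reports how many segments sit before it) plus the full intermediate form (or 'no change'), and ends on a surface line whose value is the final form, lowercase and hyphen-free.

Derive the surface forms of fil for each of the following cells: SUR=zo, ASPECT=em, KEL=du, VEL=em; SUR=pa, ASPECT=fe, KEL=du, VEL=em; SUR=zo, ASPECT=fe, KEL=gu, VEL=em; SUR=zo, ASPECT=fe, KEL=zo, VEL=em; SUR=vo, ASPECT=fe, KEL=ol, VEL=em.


cell SUR=zo, ASPECT=em, KEL=du, VEL=em:
underlying: fil-k-dad-go-rvo
1. k -> g, p -> b, t -> d / _ Z: fires at position(s) 4: filgdadgorvo
2. o -> e, u -> i / F C0 _: no change
surface: filgdadgorvo

cell SUR=pa, ASPECT=fe, KEL=du, VEL=em:
underlying: fil-k-dad-fu-ome
1. k -> g, p -> b, t -> d / _ Z: fires at position(s) 4: filgdadfuome
2. o -> e, u -> i / F C0 _: no change
surface: filgdadfuome

cell SUR=zo, ASPECT=fe, KEL=gu, VEL=em:
underlying: fil-k-u-go-ome
1. k -> g, p -> b, t -> d / _ Z: no change
2. o -> e, u -> i / F C0 _: fires at position(s) 5: filkigoome
surface: filkigoome

cell SUR=zo, ASPECT=fe, KEL=zo, VEL=em:
underlying: fil-k-vuk-go-ome
1. k -> g, p -> b, t -> d / _ Z: fires at position(s) 4, 7: filgvuggoome
2. o -> e, u -> i / F C0 _: fires at position(s) 6: filgviggoome
surface: filgviggoome

cell SUR=vo, ASPECT=fe, KEL=ol, VEL=em:
underlying: fil-k-pi-sm-ome
1. k -> g, p -> b, t -> d / _ Z: no change
2. o -> e, u -> i / F C0 _: fires at position(s) 9: filkpismeme
surface: filkpismeme


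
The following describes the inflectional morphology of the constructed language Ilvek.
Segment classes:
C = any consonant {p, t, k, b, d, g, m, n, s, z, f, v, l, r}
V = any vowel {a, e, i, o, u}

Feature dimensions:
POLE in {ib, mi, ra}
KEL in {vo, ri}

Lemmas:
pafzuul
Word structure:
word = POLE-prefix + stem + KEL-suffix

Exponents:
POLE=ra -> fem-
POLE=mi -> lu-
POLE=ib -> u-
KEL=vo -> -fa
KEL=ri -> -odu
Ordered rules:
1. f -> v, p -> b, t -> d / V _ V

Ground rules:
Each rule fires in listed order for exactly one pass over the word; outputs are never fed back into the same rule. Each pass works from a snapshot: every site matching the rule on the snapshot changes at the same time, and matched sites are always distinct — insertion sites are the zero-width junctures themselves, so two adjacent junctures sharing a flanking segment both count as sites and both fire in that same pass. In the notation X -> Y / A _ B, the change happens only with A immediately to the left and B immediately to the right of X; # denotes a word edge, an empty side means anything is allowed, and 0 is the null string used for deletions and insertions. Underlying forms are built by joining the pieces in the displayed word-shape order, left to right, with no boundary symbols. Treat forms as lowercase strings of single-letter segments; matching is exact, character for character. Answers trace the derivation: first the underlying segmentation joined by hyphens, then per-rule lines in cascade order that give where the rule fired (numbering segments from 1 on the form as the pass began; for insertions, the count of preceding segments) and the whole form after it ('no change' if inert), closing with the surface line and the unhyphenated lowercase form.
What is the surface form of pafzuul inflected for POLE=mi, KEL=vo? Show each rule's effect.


underlying: lu-pafzuul-fa
1. f -> v, p -> b, t -> d / V _ V: fires at position(s) 3: lubafzuulfa
surface: lubafzuulfa


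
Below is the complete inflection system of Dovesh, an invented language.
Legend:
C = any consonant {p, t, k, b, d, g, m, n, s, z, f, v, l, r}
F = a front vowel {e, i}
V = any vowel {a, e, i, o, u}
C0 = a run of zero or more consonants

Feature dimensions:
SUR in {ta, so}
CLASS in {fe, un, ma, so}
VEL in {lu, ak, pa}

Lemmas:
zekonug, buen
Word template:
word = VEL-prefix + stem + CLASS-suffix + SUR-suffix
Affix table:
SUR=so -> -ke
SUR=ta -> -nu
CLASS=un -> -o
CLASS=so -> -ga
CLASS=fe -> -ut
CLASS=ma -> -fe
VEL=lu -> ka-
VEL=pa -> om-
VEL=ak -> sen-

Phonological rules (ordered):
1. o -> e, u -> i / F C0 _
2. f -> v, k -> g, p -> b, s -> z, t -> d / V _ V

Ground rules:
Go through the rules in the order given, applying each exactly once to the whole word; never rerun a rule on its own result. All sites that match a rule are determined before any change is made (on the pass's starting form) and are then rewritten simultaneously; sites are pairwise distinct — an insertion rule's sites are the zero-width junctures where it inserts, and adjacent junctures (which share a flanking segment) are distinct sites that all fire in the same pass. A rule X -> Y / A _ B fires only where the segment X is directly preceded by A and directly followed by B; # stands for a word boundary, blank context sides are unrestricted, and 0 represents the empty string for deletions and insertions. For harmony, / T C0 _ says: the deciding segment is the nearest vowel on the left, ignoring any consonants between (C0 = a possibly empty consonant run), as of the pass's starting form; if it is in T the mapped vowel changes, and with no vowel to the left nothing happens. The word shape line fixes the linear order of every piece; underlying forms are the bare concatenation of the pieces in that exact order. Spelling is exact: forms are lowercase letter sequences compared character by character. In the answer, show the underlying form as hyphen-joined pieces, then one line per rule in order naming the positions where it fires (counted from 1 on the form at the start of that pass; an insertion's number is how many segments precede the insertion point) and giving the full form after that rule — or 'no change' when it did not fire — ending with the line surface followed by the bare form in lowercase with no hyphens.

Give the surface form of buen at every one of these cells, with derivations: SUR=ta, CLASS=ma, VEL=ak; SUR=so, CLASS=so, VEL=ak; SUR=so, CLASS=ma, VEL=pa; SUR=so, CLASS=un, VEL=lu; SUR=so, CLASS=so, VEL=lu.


cell SUR=ta, CLASS=ma, VEL=ak:
underlying: sen-buen-fe-nu
1. o -> e, u -> i / F C0 _: fires at position(s) 5, 11: senbienfeni
2. f -> v, k -> g, p -> b, s -> z, t -> d / V _ V: no change
surface: senbienfeni

cell SUR=so, CLASS=so, VEL=ak:
underlying: sen-buen-ga-ke
1. o -> e, u -> i / F C0 _: fires at position(s) 5: senbiengake
2. f -> v, k -> g, p -> b, s -> z, t -> d / V _ V: fires at position(s) 10: senbiengage
surface: senbiengage

cell SUR=so, CLASS=ma, VEL=pa:
underlying: om-buen-fe-ke
1. o -> e, u -> i / F C0 _: no change
2. f -> v, k -> g, p -> b, s -> z, t -> d / V _ V: fires at position(s) 9: ombuenfege
surface: ombuenfege

cell SUR=so, CLASS=un, VEL=lu:
underlying: ka-buen-o-ke
1. o -> e, u -> i / F C0 _: fires at position(s) 7: kabueneke
2. f -> v, k -> g, p -> b, s -> z, t -> d / V _ V: fires at position(s) 8: kabuenege
surface: kabuenege

cell SUR=so, CLASS=so, VEL=lu:
underlying: ka-buen-ga-ke
1. o -> e, u -> i / F C0 _: no change
2. f -> v, k -> g, p -> b, s -> z, t -> d / V _ V: fires at position(s) 9: kabuengage
surface: kabuengage


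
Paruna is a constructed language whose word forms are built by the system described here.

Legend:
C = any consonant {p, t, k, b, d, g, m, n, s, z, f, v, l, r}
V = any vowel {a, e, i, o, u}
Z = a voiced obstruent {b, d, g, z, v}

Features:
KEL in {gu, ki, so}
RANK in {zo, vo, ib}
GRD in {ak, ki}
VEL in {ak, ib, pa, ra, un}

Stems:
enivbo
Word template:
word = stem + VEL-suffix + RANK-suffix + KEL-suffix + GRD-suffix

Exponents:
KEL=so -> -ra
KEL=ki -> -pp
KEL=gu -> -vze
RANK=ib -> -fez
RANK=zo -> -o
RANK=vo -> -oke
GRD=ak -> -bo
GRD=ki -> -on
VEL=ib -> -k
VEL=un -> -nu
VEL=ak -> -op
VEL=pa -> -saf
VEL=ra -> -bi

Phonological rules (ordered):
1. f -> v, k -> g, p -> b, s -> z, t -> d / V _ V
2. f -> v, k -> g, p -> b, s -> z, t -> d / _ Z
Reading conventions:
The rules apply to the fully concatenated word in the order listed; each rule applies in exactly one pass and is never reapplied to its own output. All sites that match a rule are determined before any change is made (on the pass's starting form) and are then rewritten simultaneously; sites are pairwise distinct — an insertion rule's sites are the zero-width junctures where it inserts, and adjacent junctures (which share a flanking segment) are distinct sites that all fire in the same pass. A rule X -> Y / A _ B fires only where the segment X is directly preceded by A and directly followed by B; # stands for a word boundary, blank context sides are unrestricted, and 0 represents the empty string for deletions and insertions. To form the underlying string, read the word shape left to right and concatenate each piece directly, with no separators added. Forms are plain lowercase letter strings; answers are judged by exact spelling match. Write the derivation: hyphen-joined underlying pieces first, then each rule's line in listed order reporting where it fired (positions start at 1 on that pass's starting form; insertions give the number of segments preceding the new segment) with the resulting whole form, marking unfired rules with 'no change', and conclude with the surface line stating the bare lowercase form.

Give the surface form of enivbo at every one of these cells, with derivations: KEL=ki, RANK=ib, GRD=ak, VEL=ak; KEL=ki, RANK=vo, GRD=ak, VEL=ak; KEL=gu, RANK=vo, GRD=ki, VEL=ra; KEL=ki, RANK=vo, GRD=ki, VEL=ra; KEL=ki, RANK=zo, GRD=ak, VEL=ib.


cell KEL=ki, RANK=ib, GRD=ak, VEL=ak:
underlying: enivbo-op-fez-pp-bo
1. f -> v, k -> g, p -> b, s -> z, t -> d / V _ V: no change
2. f -> v, k -> g, p -> b, s -> z, t -> d / _ Z: fires at position(s) 13: enivboopfezpbbo
surface: enivboopfezpbbo

cell KEL=ki, RANK=vo, GRD=ak, VEL=ak:
underlying: enivbo-op-oke-pp-bo
1. f -> v, k -> g, p -> b, s -> z, t -> d / V _ V: fires at position(s) 8, 10: enivboobogeppbo
2. f -> v, k -> g, p -> b, s -> z, t -> d / _ Z: fires at position(s) 13: enivboobogepbbo
surface: enivboobogepbbo

cell KEL=gu, RANK=vo, GRD=ki, VEL=ra:
underlying: enivbo-bi-oke-vze-on
1. f -> v, k -> g, p -> b, s -> z, t -> d / V _ V: fires at position(s) 10: enivbobiogevzeon
2. f -> v, k -> g, p -> b, s -> z, t -> d / _ Z: no change
surface: enivbobiogevzeon

cell KEL=ki, RANK=vo, GRD=ki, VEL=ra:
underlying: enivbo-bi-oke-pp-on
1. f -> v, k -> g, p -> b, s -> z, t -> d / V _ V: fires at position(s) 10: enivbobiogeppon
2. f -> v, k -> g, p -> b, s -> z, t -> d / _ Z: no change
surface: enivbobiogeppon

cell KEL=ki, RANK=zo, GRD=ak, VEL=ib:
underlying: enivbo-k-o-pp-bo
1. f -> v, k -> g, p -> b, s -> z, t -> d / V _ V: fires at position(s) 7: enivbogoppbo
2. f -> v, k -> g, p -> b, s -> z, t -> d / _ Z: fires at position(s) 10: enivbogopbbo
surface: enivbogopbbo
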